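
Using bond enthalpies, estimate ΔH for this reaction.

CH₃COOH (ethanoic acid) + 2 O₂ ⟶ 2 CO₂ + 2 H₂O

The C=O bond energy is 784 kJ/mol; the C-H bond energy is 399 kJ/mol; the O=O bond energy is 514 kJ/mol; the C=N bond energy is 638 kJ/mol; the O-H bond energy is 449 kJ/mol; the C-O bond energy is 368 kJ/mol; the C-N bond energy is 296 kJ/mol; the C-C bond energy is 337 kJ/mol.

Bonds broken (reactants):
  C-C: 1 × 337 = 337
  C-H: 3 × 399 = 1197
  C-O: 1 × 368 = 368
  C=O: 1 × 784 = 784
  O-H: 1 × 449 = 449
  O=O: 2 × 514 = 1028
  Σ(broken) = 4163 kJ
Bonds formed (products):
  C=O: 4 × 784 = 3136
  O-H: 4 × 449 = 1796
  Σ(formed) = 4932 kJ
ΔH = Σ(broken) − Σ(formed) = 4163 − 4932 = −769 kJ

ΔH ≈ −769 kJ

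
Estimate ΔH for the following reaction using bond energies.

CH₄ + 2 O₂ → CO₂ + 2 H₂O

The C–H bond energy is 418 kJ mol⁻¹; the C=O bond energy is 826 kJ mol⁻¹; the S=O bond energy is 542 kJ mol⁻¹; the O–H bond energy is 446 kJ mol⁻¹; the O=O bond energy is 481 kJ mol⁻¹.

Bonds broken (reactants):
  C–H: 4 × 418 = 1672
  O=O: 2 × 481 = 962
  Σ(broken) = 2634 kJ
Bonds formed (products):
  C=O: 2 × 826 = 1652
  O–H: 4 × 446 = 1784
  Σ(formed) = 3436 kJ
ΔH = Σ(broken) − Σ(formed) = 2634 − 3436 = −802 kJ

ΔH ≈ −802 kJ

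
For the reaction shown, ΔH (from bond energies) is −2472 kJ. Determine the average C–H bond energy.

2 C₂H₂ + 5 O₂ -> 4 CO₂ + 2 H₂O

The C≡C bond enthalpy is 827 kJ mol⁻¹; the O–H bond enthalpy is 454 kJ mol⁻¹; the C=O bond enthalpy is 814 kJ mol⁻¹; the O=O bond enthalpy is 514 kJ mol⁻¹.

Let D be the C–H bond energy.
Σ(broken) = 2×827 + 4×D + 5×514 = 4224 + 4D
Σ(formed) = 8×814 + 4×454 = 8328
ΔH = Σ(broken) − Σ(formed) = (4224 + 4D) − (8328) = −4104 + 4D
Setting this equal to −2472 kJ gives 4D = 1632, so D = 408 kJ/mol.

D(C–H) ≈ 408 kJ/mol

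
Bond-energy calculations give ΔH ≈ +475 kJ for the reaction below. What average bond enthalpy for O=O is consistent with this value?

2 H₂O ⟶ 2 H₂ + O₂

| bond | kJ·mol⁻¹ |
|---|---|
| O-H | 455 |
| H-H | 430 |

Let D be the O=O bond energy.
Σ(broken) = 4×455 = 1820
Σ(formed) = 2×430 + 1×D = 860 + D
ΔH = Σ(broken) − Σ(formed) = (1820) − (860 + D) = +960 − D
Setting this equal to +475 kJ gives D = 485 kJ/mol.

D(O=O) ≈ 485 kJ/mol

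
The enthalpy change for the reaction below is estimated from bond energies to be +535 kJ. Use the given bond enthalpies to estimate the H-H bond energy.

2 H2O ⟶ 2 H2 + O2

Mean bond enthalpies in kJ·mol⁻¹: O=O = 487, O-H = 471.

D(H-H) ≈ 431 kJ/mol

Let D be the H-H bond energy.
Σ(broken) = 4×471 = 1884
Σ(formed) = 2×D + 1×487 = 487 + 2D
ΔH = Σ(broken) − Σ(formed) = (1884) − (487 + 2D) = +1397 − 2D
Setting this equal to +535 kJ gives 2D = 862, so D = 431 kJ/mol.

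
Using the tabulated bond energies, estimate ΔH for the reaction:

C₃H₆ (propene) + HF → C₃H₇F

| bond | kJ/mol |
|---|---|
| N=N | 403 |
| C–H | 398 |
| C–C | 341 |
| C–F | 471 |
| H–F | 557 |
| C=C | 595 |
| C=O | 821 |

Bonds broken (reactants):
  C–C: 1 × 341 = 341
  C–H: 6 × 398 = 2388
  C=C: 1 × 595 = 595
  H–F: 1 × 557 = 557
  Σ(broken) = 3881 kJ
Bonds formed (products):
  C–C: 2 × 341 = 682
  C–F: 1 × 471 = 471
  C–H: 7 × 398 = 2786
  Σ(formed) = 3939 kJ
ΔH = Σ(broken) − Σ(formed) = 3881 − 3939 = −58 kJ

ΔH ≈ −58 kJ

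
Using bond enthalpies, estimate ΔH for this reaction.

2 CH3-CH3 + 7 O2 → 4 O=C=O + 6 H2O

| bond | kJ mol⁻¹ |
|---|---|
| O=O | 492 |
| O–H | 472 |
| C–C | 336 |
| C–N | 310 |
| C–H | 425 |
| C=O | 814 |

Bonds broken (reactants):
  C–C: 2 × 336 = 672
  C–H: 12 × 425 = 5100
  O=O: 7 × 492 = 3444
  Σ(broken) = 9216 kJ
Bonds formed (products):
  C=O: 8 × 814 = 6512
  O–H: 12 × 472 = 5664
  Σ(formed) = 12176 kJ
ΔH = Σ(broken) − Σ(formed) = 9216 − 12176 = −2960 kJ

ΔH ≈ −2960 kJ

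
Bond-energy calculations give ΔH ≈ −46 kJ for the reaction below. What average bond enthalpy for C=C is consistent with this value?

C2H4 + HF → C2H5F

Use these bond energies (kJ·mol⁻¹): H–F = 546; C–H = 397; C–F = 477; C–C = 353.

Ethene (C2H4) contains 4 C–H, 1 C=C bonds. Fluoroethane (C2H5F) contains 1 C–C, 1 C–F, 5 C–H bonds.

D(C=C) ≈ 635 kJ/mol

Let D be the C=C bond energy.
Σ(broken) = 4×397 + 1×D + 1×546 = 2134 + D
Σ(formed) = 1×353 + 1×477 + 5×397 = 2815
ΔH = Σ(broken) − Σ(formed) = (2134 + D) − (2815) = −681 + D
Setting this equal to −46 kJ gives D = 635 kJ/mol.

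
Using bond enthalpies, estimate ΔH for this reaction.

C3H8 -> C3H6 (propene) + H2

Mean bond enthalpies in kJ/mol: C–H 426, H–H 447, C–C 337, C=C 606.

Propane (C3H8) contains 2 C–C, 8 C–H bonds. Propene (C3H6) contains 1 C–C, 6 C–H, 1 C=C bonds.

Bonds broken (reactants):
  C–C: 2 × 337 = 674
  C–H: 8 × 426 = 3408
  Σ(broken) = 4082 kJ
Bonds formed (products):
  C–C: 1 × 337 = 337
  C–H: 6 × 426 = 2556
  C=C: 1 × 606 = 606
  H–H: 1 × 447 = 447
  Σ(formed) = 3946 kJ
ΔH = Σ(broken) − Σ(formed) = 4082 − 3946 = +136 kJ

ΔH ≈ +136 kJ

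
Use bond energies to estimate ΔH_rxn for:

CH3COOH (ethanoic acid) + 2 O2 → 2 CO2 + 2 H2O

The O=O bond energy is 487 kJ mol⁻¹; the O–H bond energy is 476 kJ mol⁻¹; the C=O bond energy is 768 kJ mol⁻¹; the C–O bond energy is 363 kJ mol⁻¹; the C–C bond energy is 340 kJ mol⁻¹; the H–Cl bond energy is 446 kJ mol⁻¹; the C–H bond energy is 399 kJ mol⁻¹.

ΔH ≈ −858 kJ

Bonds broken (reactants):
  C–C: 1 × 340 = 340
  C–H: 3 × 399 = 1197
  C–O: 1 × 363 = 363
  C=O: 1 × 768 = 768
  O–H: 1 × 476 = 476
  O=O: 2 × 487 = 974
  Σ(broken) = 4118 kJ
Bonds formed (products):
  C=O: 4 × 768 = 3072
  O–H: 4 × 476 = 1904
  Σ(formed) = 4976 kJ
ΔH = Σ(broken) − Σ(formed) = 4118 − 4976 = −858 kJ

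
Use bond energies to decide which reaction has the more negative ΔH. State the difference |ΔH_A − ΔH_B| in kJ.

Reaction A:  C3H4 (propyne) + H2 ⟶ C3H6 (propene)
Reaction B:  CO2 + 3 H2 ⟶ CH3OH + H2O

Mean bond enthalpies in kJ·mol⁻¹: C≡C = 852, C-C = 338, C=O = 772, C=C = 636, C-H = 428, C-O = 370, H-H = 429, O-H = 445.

Reaction A:
  Bonds broken (reactants):
    C≡C: 1 × 852 = 852
    C-C: 1 × 338 = 338
    C-H: 4 × 428 = 1712
    H-H: 1 × 429 = 429
    Σ(broken) = 3331 kJ
  Bonds formed (products):
    C-C: 1 × 338 = 338
    C-H: 6 × 428 = 2568
    C=C: 1 × 636 = 636
    Σ(formed) = 3542 kJ
  ΔH_A = 3331 − 3542 = −211 kJ
Reaction B:
  Bonds broken (reactants):
    C=O: 2 × 772 = 1544
    H-H: 3 × 429 = 1287
    Σ(broken) = 2831 kJ
  Bonds formed (products):
    C-H: 3 × 428 = 1284
    C-O: 1 × 370 = 370
    O-H: 3 × 445 = 1335
    Σ(formed) = 2989 kJ
  ΔH_B = 2831 − 2989 = −158 kJ
ΔH_A − ΔH_B = −53 kJ, so reaction A has the more negative ΔH; |ΔH_A − ΔH_B| = 53 kJ.

Reaction A, by 53 kJ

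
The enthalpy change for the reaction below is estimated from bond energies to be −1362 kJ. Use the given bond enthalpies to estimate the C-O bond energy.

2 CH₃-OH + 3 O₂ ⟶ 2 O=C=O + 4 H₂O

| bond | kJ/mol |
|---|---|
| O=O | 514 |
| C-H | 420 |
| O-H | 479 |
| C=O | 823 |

Let D be the C-O bond energy.
Σ(broken) = 6×420 + 2×D + 2×479 + 3×514 = 5020 + 2D
Σ(formed) = 4×823 + 8×479 = 7124
ΔH = Σ(broken) − Σ(formed) = (5020 + 2D) − (7124) = −2104 + 2D
Setting this equal to −1362 kJ gives 2D = 742, so D = 371 kJ/mol.

D(C-O) ≈ 371 kJ/mol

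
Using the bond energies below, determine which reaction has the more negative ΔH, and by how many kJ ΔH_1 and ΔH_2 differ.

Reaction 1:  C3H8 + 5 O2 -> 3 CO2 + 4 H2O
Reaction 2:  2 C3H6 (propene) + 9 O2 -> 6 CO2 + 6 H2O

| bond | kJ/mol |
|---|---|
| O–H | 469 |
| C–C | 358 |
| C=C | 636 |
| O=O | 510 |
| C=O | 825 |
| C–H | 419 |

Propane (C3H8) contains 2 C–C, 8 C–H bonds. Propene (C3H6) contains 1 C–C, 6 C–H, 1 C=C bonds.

Reaction 2, by 1838 kJ

Reaction 1:
  Bonds broken (reactants):
    C–C: 2 × 358 = 716
    C–H: 8 × 419 = 3352
    O=O: 5 × 510 = 2550
    Σ(broken) = 6618 kJ
  Bonds formed (products):
    C=O: 6 × 825 = 4950
    O–H: 8 × 469 = 3752
    Σ(formed) = 8702 kJ
  ΔH_1 = 6618 − 8702 = −2084 kJ
Reaction 2:
  Bonds broken (reactants):
    C–C: 2 × 358 = 716
    C–H: 12 × 419 = 5028
    C=C: 2 × 636 = 1272
    O=O: 9 × 510 = 4590
    Σ(broken) = 11606 kJ
  Bonds formed (products):
    C=O: 12 × 825 = 9900
    O–H: 12 × 469 = 5628
    Σ(formed) = 15528 kJ
  ΔH_2 = 11606 − 15528 = −3922 kJ
ΔH_1 − ΔH_2 = +1838 kJ, so reaction 2 has the more negative ΔH; |ΔH_1 − ΔH_2| = 1838 kJ.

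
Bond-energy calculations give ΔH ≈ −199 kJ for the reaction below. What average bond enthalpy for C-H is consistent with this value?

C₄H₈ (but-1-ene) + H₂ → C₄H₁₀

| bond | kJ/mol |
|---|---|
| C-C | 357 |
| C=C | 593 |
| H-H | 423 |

D(C-H) ≈ 429 kJ/mol

Let D be the C-H bond energy.
Σ(broken) = 2×357 + 8×D + 1×593 + 1×423 = 1730 + 8D
Σ(formed) = 3×357 + 10×D = 1071 + 10D
ΔH = Σ(broken) − Σ(formed) = (1730 + 8D) − (1071 + 10D) = +659 − 2D
Setting this equal to −199 kJ gives 2D = 858, so D = 429 kJ/mol.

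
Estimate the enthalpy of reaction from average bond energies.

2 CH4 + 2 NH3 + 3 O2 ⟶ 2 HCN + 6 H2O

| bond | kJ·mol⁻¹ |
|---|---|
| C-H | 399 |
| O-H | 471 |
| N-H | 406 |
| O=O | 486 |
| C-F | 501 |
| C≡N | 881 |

ΔH ≈ −1126 kJ

Bonds broken (reactants):
  C-H: 8 × 399 = 3192
  N-H: 6 × 406 = 2436
  O=O: 3 × 486 = 1458
  Σ(broken) = 7086 kJ
Bonds formed (products):
  C≡N: 2 × 881 = 1762
  C-H: 2 × 399 = 798
  O-H: 12 × 471 = 5652
  Σ(formed) = 8212 kJ
ΔH = Σ(broken) − Σ(formed) = 7086 − 8212 = −1126 kJ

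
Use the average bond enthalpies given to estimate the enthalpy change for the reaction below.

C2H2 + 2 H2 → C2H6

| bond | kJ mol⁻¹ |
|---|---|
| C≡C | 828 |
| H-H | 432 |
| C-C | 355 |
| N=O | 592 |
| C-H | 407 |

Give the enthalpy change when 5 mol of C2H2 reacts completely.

Bonds broken (reactants):
  C≡C: 1 × 828 = 828
  C-H: 2 × 407 = 814
  H-H: 2 × 432 = 864
  Σ(broken) = 2506 kJ
Bonds formed (products):
  C-C: 1 × 355 = 355
  C-H: 6 × 407 = 2442
  Σ(formed) = 2797 kJ
ΔH = Σ(broken) − Σ(formed) = 2506 − 2797 = −291 kJ
For 5× the reaction as written: 5 × (−291) = −1455 kJ

ΔH = −1455 kJ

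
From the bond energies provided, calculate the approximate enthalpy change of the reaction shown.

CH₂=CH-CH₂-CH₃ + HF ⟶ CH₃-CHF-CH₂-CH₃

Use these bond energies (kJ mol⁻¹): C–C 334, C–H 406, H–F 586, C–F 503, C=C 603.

ΔH ≈ −54 kJ

Bonds broken (reactants):
  C–C: 2 × 334 = 668
  C–H: 8 × 406 = 3248
  C=C: 1 × 603 = 603
  H–F: 1 × 586 = 586
  Σ(broken) = 5105 kJ
Bonds formed (products):
  C–C: 3 × 334 = 1002
  C–F: 1 × 503 = 503
  C–H: 9 × 406 = 3654
  Σ(formed) = 5159 kJ
ΔH = Σ(broken) − Σ(formed) = 5105 − 5159 = −54 kJ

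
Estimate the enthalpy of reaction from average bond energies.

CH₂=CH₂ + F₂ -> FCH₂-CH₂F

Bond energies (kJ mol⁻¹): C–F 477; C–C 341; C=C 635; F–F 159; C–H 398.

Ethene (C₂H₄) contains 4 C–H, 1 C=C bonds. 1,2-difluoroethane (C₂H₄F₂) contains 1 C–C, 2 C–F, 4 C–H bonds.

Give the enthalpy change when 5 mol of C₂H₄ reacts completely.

Bonds broken (reactants):
  C–H: 4 × 398 = 1592
  C=C: 1 × 635 = 635
  F–F: 1 × 159 = 159
  Σ(broken) = 2386 kJ
Bonds formed (products):
  C–C: 1 × 341 = 341
  C–F: 2 × 477 = 954
  C–H: 4 × 398 = 1592
  Σ(formed) = 2887 kJ
ΔH = Σ(broken) − Σ(formed) = 2386 − 2887 = −501 kJ
For 5× the reaction as written: 5 × (−501) = −2505 kJ

ΔH = −2505 kJ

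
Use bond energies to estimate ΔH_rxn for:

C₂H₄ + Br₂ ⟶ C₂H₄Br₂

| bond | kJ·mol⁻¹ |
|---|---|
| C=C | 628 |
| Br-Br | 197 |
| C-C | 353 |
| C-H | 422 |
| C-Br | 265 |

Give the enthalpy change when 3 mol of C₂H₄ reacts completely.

Bonds broken (reactants):
  Br-Br: 1 × 197 = 197
  C-H: 4 × 422 = 1688
  C=C: 1 × 628 = 628
  Σ(broken) = 2513 kJ
Bonds formed (products):
  C-Br: 2 × 265 = 530
  C-C: 1 × 353 = 353
  C-H: 4 × 422 = 1688
  Σ(formed) = 2571 kJ
ΔH = Σ(broken) − Σ(formed) = 2513 − 2571 = −58 kJ
For 3× the reaction as written: 3 × (−58) = −174 kJ

ΔH = −174 kJ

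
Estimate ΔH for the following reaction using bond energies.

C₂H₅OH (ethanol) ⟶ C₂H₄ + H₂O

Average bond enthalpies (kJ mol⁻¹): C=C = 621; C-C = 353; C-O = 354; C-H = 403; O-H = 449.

ΔH ≈ +40 kJ

Bonds broken (reactants):
  C-C: 1 × 353 = 353
  C-H: 5 × 403 = 2015
  C-O: 1 × 354 = 354
  O-H: 1 × 449 = 449
  Σ(broken) = 3171 kJ
Bonds formed (products):
  C-H: 4 × 403 = 1612
  C=C: 1 × 621 = 621
  O-H: 2 × 449 = 898
  Σ(formed) = 3131 kJ
ΔH = Σ(broken) − Σ(formed) = 3171 − 3131 = +40 kJ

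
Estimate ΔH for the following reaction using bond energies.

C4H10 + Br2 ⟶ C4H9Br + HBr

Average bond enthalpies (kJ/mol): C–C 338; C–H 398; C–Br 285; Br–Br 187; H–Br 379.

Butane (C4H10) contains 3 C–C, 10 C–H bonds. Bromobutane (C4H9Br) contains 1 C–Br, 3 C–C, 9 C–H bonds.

Bonds broken (reactants):
  Br–Br: 1 × 187 = 187
  C–C: 3 × 338 = 1014
  C–H: 10 × 398 = 3980
  Σ(broken) = 5181 kJ
Bonds formed (products):
  C–Br: 1 × 285 = 285
  C–C: 3 × 338 = 1014
  C–H: 9 × 398 = 3582
  H–Br: 1 × 379 = 379
  Σ(formed) = 5260 kJ
ΔH = Σ(broken) − Σ(formed) = 5181 − 5260 = −79 kJ

ΔH ≈ −79 kJ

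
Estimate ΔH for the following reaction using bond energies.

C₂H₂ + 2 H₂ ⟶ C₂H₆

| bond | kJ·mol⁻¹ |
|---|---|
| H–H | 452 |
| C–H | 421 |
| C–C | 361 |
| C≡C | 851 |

Bonds broken (reactants):
  C≡C: 1 × 851 = 851
  C–H: 2 × 421 = 842
  H–H: 2 × 452 = 904
  Σ(broken) = 2597 kJ
Bonds formed (products):
  C–C: 1 × 361 = 361
  C–H: 6 × 421 = 2526
  Σ(formed) = 2887 kJ
ΔH = Σ(broken) − Σ(formed) = 2597 − 2887 = −290 kJ

ΔH ≈ −290 kJ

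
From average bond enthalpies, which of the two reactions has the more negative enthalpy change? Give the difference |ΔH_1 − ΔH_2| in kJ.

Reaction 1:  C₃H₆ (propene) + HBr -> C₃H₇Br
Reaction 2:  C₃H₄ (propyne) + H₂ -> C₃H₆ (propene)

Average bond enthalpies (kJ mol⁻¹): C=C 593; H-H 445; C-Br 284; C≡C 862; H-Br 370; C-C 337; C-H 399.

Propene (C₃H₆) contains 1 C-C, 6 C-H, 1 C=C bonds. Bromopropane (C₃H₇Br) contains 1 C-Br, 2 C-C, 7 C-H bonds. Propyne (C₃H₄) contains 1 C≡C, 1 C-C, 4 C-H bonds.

Reaction 1:
  Bonds broken (reactants):
    C-C: 1 × 337 = 337
    C-H: 6 × 399 = 2394
    C=C: 1 × 593 = 593
    H-Br: 1 × 370 = 370
    Σ(broken) = 3694 kJ
  Bonds formed (products):
    C-Br: 1 × 284 = 284
    C-C: 2 × 337 = 674
    C-H: 7 × 399 = 2793
    Σ(formed) = 3751 kJ
  ΔH_1 = 3694 − 3751 = −57 kJ
Reaction 2:
  Bonds broken (reactants):
    C≡C: 1 × 862 = 862
    C-C: 1 × 337 = 337
    C-H: 4 × 399 = 1596
    H-H: 1 × 445 = 445
    Σ(broken) = 3240 kJ
  Bonds formed (products):
    C-C: 1 × 337 = 337
    C-H: 6 × 399 = 2394
    C=C: 1 × 593 = 593
    Σ(formed) = 3324 kJ
  ΔH_2 = 3240 − 3324 = −84 kJ
ΔH_1 − ΔH_2 = +27 kJ, so reaction 2 has the more negative ΔH; |ΔH_1 − ΔH_2| = 27 kJ.

Reaction 2, by 27 kJ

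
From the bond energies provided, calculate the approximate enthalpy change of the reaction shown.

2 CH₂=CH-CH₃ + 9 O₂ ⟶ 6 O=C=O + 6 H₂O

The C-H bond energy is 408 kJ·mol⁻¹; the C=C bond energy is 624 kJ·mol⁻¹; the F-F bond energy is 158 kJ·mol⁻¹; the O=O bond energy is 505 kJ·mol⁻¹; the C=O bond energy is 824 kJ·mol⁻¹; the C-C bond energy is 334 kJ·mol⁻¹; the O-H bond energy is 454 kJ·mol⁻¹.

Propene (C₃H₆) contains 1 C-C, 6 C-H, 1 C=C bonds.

Bonds broken (reactants):
  C-C: 2 × 334 = 668
  C-H: 12 × 408 = 4896
  C=C: 2 × 624 = 1248
  O=O: 9 × 505 = 4545
  Σ(broken) = 11357 kJ
Bonds formed (products):
  C=O: 12 × 824 = 9888
  O-H: 12 × 454 = 5448
  Σ(formed) = 15336 kJ
ΔH = Σ(broken) − Σ(formed) = 11357 − 15336 = −3979 kJ

ΔH ≈ −3979 kJ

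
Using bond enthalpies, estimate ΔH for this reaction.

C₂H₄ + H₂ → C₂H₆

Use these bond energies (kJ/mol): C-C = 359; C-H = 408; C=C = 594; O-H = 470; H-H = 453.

ΔH ≈ −128 kJ

Bonds broken (reactants):
  C-H: 4 × 408 = 1632
  C=C: 1 × 594 = 594
  H-H: 1 × 453 = 453
  Σ(broken) = 2679 kJ
Bonds formed (products):
  C-C: 1 × 359 = 359
  C-H: 6 × 408 = 2448
  Σ(formed) = 2807 kJ
ΔH = Σ(broken) − Σ(formed) = 2679 − 2807 = −128 kJ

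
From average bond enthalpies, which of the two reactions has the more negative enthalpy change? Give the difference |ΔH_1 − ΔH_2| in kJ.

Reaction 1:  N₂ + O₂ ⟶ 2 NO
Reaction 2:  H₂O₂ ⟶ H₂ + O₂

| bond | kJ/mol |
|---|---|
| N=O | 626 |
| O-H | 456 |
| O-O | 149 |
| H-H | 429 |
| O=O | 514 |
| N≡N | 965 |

Reaction 2, by 109 kJ

Reaction 1:
  Bonds broken (reactants):
    N≡N: 1 × 965 = 965
    O=O: 1 × 514 = 514
    Σ(broken) = 1479 kJ
  Bonds formed (products):
    N=O: 2 × 626 = 1252
    Σ(formed) = 1252 kJ
  ΔH_1 = 1479 − 1252 = +227 kJ
Reaction 2:
  Bonds broken (reactants):
    O-H: 2 × 456 = 912
    O-O: 1 × 149 = 149
    Σ(broken) = 1061 kJ
  Bonds formed (products):
    H-H: 1 × 429 = 429
    O=O: 1 × 514 = 514
    Σ(formed) = 943 kJ
  ΔH_2 = 1061 − 943 = +118 kJ
ΔH_1 − ΔH_2 = +109 kJ, so reaction 2 has the more negative ΔH; |ΔH_1 − ΔH_2| = 109 kJ.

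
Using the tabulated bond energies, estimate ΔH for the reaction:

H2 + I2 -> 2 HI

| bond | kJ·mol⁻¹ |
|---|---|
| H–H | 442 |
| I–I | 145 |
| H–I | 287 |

ΔH ≈ +13 kJ

Bonds broken (reactants):
  H–H: 1 × 442 = 442
  I–I: 1 × 145 = 145
  Σ(broken) = 587 kJ
Bonds formed (products):
  H–I: 2 × 287 = 574
  Σ(formed) = 574 kJ
ΔH = Σ(broken) − Σ(formed) = 587 − 574 = +13 kJ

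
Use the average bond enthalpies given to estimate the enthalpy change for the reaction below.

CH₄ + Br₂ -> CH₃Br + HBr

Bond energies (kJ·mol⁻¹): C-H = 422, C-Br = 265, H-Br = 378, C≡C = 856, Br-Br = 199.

ΔH ≈ −22 kJ

Bonds broken (reactants):
  Br-Br: 1 × 199 = 199
  C-H: 4 × 422 = 1688
  Σ(broken) = 1887 kJ
Bonds formed (products):
  C-Br: 1 × 265 = 265
  C-H: 3 × 422 = 1266
  H-Br: 1 × 378 = 378
  Σ(formed) = 1909 kJ
ΔH = Σ(broken) − Σ(formed) = 1887 − 1909 = −22 kJ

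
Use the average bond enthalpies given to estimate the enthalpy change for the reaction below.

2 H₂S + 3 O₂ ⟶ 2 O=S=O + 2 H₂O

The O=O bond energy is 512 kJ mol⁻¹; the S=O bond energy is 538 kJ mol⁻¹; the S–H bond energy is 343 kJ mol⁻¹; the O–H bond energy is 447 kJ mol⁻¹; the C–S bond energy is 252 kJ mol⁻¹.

ΔH ≈ −1032 kJ

Bonds broken (reactants):
  O=O: 3 × 512 = 1536
  S–H: 4 × 343 = 1372
  Σ(broken) = 2908 kJ
Bonds formed (products):
  O–H: 4 × 447 = 1788
  S=O: 4 × 538 = 2152
  Σ(formed) = 3940 kJ
ΔH = Σ(broken) − Σ(formed) = 2908 − 3940 = −1032 kJ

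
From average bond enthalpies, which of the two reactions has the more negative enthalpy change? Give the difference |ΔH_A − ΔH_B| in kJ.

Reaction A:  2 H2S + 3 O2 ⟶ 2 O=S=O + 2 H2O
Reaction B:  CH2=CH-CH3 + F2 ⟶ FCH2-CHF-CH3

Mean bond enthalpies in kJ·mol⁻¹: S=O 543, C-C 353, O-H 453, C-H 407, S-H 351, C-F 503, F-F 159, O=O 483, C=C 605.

Reaction A, by 536 kJ

Reaction A:
  Bonds broken (reactants):
    O=O: 3 × 483 = 1449
    S-H: 4 × 351 = 1404
    Σ(broken) = 2853 kJ
  Bonds formed (products):
    O-H: 4 × 453 = 1812
    S=O: 4 × 543 = 2172
    Σ(formed) = 3984 kJ
  ΔH_A = 2853 − 3984 = −1131 kJ
Reaction B:
  Bonds broken (reactants):
    C-C: 1 × 353 = 353
    C-H: 6 × 407 = 2442
    C=C: 1 × 605 = 605
    F-F: 1 × 159 = 159
    Σ(broken) = 3559 kJ
  Bonds formed (products):
    C-C: 2 × 353 = 706
    C-F: 2 × 503 = 1006
    C-H: 6 × 407 = 2442
    Σ(formed) = 4154 kJ
  ΔH_B = 3559 − 4154 = −595 kJ
ΔH_A − ΔH_B = −536 kJ, so reaction A has the more negative ΔH; |ΔH_A − ΔH_B| = 536 kJ.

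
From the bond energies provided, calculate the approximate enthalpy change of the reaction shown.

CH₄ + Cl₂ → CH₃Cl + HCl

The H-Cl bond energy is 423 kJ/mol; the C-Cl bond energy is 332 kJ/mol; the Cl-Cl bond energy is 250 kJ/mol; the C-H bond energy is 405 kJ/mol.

Bonds broken (reactants):
  C-H: 4 × 405 = 1620
  Cl-Cl: 1 × 250 = 250
  Σ(broken) = 1870 kJ
Bonds formed (products):
  C-Cl: 1 × 332 = 332
  C-H: 3 × 405 = 1215
  H-Cl: 1 × 423 = 423
  Σ(formed) = 1970 kJ
ΔH = Σ(broken) − Σ(formed) = 1870 − 1970 = −100 kJ

ΔH ≈ −100 kJ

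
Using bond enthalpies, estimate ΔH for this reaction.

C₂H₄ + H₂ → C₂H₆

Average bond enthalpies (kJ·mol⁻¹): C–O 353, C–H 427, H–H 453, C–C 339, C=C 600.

Bonds broken (reactants):
  C–H: 4 × 427 = 1708
  C=C: 1 × 600 = 600
  H–H: 1 × 453 = 453
  Σ(broken) = 2761 kJ
Bonds formed (products):
  C–C: 1 × 339 = 339
  C–H: 6 × 427 = 2562
  Σ(formed) = 2901 kJ
ΔH = Σ(broken) − Σ(formed) = 2761 − 2901 = −140 kJ

ΔH ≈ −140 kJ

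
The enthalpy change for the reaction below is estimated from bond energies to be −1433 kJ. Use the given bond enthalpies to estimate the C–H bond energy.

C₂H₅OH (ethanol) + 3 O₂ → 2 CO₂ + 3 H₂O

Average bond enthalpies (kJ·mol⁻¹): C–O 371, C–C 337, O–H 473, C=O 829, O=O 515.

Let D be the C–H bond energy.
Σ(broken) = 1×337 + 5×D + 1×371 + 1×473 + 3×515 = 2726 + 5D
Σ(formed) = 4×829 + 6×473 = 6154
ΔH = Σ(broken) − Σ(formed) = (2726 + 5D) − (6154) = −3428 + 5D
Setting this equal to −1433 kJ gives 5D = 1995, so D = 399 kJ/mol.

D(C–H) ≈ 399 kJ/mol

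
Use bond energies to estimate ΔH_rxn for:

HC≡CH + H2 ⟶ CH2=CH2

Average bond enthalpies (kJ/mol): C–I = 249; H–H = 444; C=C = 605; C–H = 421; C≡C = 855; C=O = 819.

ΔH ≈ −148 kJ

Bonds broken (reactants):
  C≡C: 1 × 855 = 855
  C–H: 2 × 421 = 842
  H–H: 1 × 444 = 444
  Σ(broken) = 2141 kJ
Bonds formed (products):
  C–H: 4 × 421 = 1684
  C=C: 1 × 605 = 605
  Σ(formed) = 2289 kJ
ΔH = Σ(broken) − Σ(formed) = 2141 − 2289 = −148 kJ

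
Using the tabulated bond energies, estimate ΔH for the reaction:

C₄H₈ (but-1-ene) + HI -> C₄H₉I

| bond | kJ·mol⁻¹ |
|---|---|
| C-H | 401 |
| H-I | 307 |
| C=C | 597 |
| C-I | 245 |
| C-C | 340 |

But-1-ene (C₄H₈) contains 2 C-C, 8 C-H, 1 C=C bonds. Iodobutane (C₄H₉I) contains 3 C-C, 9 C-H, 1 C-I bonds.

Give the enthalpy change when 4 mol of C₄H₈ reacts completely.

Bonds broken (reactants):
  C-C: 2 × 340 = 680
  C-H: 8 × 401 = 3208
  C=C: 1 × 597 = 597
  H-I: 1 × 307 = 307
  Σ(broken) = 4792 kJ
Bonds formed (products):
  C-C: 3 × 340 = 1020
  C-H: 9 × 401 = 3609
  C-I: 1 × 245 = 245
  Σ(formed) = 4874 kJ
ΔH = Σ(broken) − Σ(formed) = 4792 − 4874 = −82 kJ
For 4× the reaction as written: 4 × (−82) = −328 kJ

ΔH = −328 kJ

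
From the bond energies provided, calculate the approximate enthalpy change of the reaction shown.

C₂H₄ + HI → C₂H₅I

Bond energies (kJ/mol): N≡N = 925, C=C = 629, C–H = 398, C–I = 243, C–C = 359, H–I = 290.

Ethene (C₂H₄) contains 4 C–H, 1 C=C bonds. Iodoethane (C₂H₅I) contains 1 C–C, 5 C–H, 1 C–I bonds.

Bonds broken (reactants):
  C–H: 4 × 398 = 1592
  C=C: 1 × 629 = 629
  H–I: 1 × 290 = 290
  Σ(broken) = 2511 kJ
Bonds formed (products):
  C–C: 1 × 359 = 359
  C–H: 5 × 398 = 1990
  C–I: 1 × 243 = 243
  Σ(formed) = 2592 kJ
ΔH = Σ(broken) − Σ(formed) = 2511 − 2592 = −81 kJ

ΔH ≈ −81 kJ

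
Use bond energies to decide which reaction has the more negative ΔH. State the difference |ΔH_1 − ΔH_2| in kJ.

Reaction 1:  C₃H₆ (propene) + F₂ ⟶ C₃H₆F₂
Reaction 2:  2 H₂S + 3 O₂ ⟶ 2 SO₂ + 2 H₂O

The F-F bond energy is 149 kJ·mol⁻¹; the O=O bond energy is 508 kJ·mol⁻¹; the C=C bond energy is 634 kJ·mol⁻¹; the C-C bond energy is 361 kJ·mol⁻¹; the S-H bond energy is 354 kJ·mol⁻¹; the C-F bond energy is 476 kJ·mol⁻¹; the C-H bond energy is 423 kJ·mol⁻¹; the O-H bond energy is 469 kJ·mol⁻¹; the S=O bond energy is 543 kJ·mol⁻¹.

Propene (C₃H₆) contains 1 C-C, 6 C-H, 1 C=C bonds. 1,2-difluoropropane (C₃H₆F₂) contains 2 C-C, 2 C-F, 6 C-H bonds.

Reaction 2, by 578 kJ

Reaction 1:
  Bonds broken (reactants):
    C-C: 1 × 361 = 361
    C-H: 6 × 423 = 2538
    C=C: 1 × 634 = 634
    F-F: 1 × 149 = 149
    Σ(broken) = 3682 kJ
  Bonds formed (products):
    C-C: 2 × 361 = 722
    C-F: 2 × 476 = 952
    C-H: 6 × 423 = 2538
    Σ(formed) = 4212 kJ
  ΔH_1 = 3682 − 4212 = −530 kJ
Reaction 2:
  Bonds broken (reactants):
    O=O: 3 × 508 = 1524
    S-H: 4 × 354 = 1416
    Σ(broken) = 2940 kJ
  Bonds formed (products):
    O-H: 4 × 469 = 1876
    S=O: 4 × 543 = 2172
    Σ(formed) = 4048 kJ
  ΔH_2 = 2940 − 4048 = −1108 kJ
ΔH_1 − ΔH_2 = +578 kJ, so reaction 2 has the more negative ΔH; |ΔH_1 − ΔH_2| = 578 kJ.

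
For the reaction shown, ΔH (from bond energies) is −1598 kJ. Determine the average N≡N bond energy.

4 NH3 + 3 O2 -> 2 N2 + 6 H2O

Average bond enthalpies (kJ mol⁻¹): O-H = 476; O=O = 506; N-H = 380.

Let D be the N≡N bond energy.
Σ(broken) = 12×380 + 3×506 = 6078
Σ(formed) = 2×D + 12×476 = 5712 + 2D
ΔH = Σ(broken) − Σ(formed) = (6078) − (5712 + 2D) = +366 − 2D
Setting this equal to −1598 kJ gives 2D = 1964, so D = 982 kJ/mol.

D(N≡N) ≈ 982 kJ/mol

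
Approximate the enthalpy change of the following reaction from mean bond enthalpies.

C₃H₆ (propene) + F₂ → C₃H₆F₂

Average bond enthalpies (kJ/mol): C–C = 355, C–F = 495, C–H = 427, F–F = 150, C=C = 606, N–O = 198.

ΔH ≈ −589 kJ

Bonds broken (reactants):
  C–C: 1 × 355 = 355
  C–H: 6 × 427 = 2562
  C=C: 1 × 606 = 606
  F–F: 1 × 150 = 150
  Σ(broken) = 3673 kJ
Bonds formed (products):
  C–C: 2 × 355 = 710
  C–F: 2 × 495 = 990
  C–H: 6 × 427 = 2562
  Σ(formed) = 4262 kJ
ΔH = Σ(broken) − Σ(formed) = 3673 − 4262 = −589 kJ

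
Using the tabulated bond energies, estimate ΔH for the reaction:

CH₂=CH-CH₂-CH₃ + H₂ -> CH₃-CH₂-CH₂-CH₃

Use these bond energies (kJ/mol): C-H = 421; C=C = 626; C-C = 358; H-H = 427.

ΔH ≈ −147 kJ

Bonds broken (reactants):
  C-C: 2 × 358 = 716
  C-H: 8 × 421 = 3368
  C=C: 1 × 626 = 626
  H-H: 1 × 427 = 427
  Σ(broken) = 5137 kJ
Bonds formed (products):
  C-C: 3 × 358 = 1074
  C-H: 10 × 421 = 4210
  Σ(formed) = 5284 kJ
ΔH = Σ(broken) − Σ(formed) = 5137 − 5284 = −147 kJ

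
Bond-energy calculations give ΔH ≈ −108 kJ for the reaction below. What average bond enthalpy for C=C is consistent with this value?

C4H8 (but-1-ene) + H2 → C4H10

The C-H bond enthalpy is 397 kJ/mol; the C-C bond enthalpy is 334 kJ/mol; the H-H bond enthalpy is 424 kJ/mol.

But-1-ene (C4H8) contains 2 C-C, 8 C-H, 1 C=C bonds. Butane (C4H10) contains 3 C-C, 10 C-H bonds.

Let D be the C=C bond energy.
Σ(broken) = 2×334 + 8×397 + 1×D + 1×424 = 4268 + D
Σ(formed) = 3×334 + 10×397 = 4972
ΔH = Σ(broken) − Σ(formed) = (4268 + D) − (4972) = −704 + D
Setting this equal to −108 kJ gives D = 596 kJ/mol.

D(C=C) ≈ 596 kJ/mol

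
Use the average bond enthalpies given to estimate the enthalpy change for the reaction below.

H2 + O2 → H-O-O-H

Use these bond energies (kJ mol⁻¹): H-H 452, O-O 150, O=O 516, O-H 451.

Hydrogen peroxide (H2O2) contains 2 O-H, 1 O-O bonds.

Bonds broken (reactants):
  H-H: 1 × 452 = 452
  O=O: 1 × 516 = 516
  Σ(broken) = 968 kJ
Bonds formed (products):
  O-H: 2 × 451 = 902
  O-O: 1 × 150 = 150
  Σ(formed) = 1052 kJ
ΔH = Σ(broken) − Σ(formed) = 968 − 1052 = −84 kJ

ΔH ≈ −84 kJ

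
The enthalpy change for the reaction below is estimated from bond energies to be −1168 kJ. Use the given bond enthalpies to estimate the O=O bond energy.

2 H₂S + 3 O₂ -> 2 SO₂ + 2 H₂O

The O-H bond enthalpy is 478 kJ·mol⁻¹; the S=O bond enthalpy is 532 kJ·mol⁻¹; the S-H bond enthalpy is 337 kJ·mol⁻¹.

D(O=O) ≈ 508 kJ/mol

Let D be the O=O bond energy.
Σ(broken) = 3×D + 4×337 = 1348 + 3D
Σ(formed) = 4×478 + 4×532 = 4040
ΔH = Σ(broken) − Σ(formed) = (1348 + 3D) − (4040) = −2692 + 3D
Setting this equal to −1168 kJ gives 3D = 1524, so D = 508 kJ/mol.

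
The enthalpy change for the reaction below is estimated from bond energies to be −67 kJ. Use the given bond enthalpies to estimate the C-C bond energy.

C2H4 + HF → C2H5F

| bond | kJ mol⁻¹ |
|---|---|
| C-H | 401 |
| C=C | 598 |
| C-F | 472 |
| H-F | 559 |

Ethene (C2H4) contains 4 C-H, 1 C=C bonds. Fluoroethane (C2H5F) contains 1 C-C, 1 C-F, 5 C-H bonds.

Let D be the C-C bond energy.
Σ(broken) = 4×401 + 1×598 + 1×559 = 2761
Σ(formed) = 1×D + 1×472 + 5×401 = 2477 + D
ΔH = Σ(broken) − Σ(formed) = (2761) − (2477 + D) = +284 − D
Setting this equal to −67 kJ gives D = 351 kJ/mol.

D(C-C) ≈ 351 kJ/mol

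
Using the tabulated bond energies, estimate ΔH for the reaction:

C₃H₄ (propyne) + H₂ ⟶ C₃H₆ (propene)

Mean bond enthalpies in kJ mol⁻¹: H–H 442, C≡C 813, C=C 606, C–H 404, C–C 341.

ΔH ≈ −159 kJ

Bonds broken (reactants):
  C≡C: 1 × 813 = 813
  C–C: 1 × 341 = 341
  C–H: 4 × 404 = 1616
  H–H: 1 × 442 = 442
  Σ(broken) = 3212 kJ
Bonds formed (products):
  C–C: 1 × 341 = 341
  C–H: 6 × 404 = 2424
  C=C: 1 × 606 = 606
  Σ(formed) = 3371 kJ
ΔH = Σ(broken) − Σ(formed) = 3212 − 3371 = −159 kJ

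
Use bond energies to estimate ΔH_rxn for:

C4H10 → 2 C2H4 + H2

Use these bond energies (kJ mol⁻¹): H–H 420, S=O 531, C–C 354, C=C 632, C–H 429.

ΔH ≈ +236 kJ

Bonds broken (reactants):
  C–C: 3 × 354 = 1062
  C–H: 10 × 429 = 4290
  Σ(broken) = 5352 kJ
Bonds formed (products):
  C–H: 8 × 429 = 3432
  C=C: 2 × 632 = 1264
  H–H: 1 × 420 = 420
  Σ(formed) = 5116 kJ
ΔH = Σ(broken) − Σ(formed) = 5352 − 5116 = +236 kJ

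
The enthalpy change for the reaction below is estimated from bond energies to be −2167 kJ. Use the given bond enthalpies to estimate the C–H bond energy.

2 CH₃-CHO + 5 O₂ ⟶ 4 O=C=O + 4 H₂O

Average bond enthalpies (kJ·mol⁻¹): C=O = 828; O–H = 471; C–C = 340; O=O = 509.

Let D be the C–H bond energy.
Σ(broken) = 2×340 + 8×D + 2×828 + 5×509 = 4881 + 8D
Σ(formed) = 8×828 + 8×471 = 10392
ΔH = Σ(broken) − Σ(formed) = (4881 + 8D) − (10392) = −5511 + 8D
Setting this equal to −2167 kJ gives 8D = 3344, so D = 418 kJ/mol.

D(C–H) ≈ 418 kJ/mol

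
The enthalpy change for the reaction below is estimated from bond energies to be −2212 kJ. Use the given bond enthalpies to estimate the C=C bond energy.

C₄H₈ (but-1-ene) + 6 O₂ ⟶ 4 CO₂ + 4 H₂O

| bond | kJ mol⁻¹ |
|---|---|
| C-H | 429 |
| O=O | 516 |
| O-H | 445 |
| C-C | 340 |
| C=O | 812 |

Let D be the C=C bond energy.
Σ(broken) = 2×340 + 8×429 + 1×D + 6×516 = 7208 + D
Σ(formed) = 8×812 + 8×445 = 10056
ΔH = Σ(broken) − Σ(formed) = (7208 + D) − (10056) = −2848 + D
Setting this equal to −2212 kJ gives D = 636 kJ/mol.

D(C=C) ≈ 636 kJ/mol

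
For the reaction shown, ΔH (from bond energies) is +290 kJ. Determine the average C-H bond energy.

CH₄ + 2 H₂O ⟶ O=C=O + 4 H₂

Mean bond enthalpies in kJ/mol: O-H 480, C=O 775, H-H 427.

D(C-H) ≈ 407 kJ/mol

Let D be the C-H bond energy.
Σ(broken) = 4×D + 4×480 = 1920 + 4D
Σ(formed) = 2×775 + 4×427 = 3258
ΔH = Σ(broken) − Σ(formed) = (1920 + 4D) − (3258) = −1338 + 4D
Setting this equal to +290 kJ gives 4D = 1628, so D = 407 kJ/mol.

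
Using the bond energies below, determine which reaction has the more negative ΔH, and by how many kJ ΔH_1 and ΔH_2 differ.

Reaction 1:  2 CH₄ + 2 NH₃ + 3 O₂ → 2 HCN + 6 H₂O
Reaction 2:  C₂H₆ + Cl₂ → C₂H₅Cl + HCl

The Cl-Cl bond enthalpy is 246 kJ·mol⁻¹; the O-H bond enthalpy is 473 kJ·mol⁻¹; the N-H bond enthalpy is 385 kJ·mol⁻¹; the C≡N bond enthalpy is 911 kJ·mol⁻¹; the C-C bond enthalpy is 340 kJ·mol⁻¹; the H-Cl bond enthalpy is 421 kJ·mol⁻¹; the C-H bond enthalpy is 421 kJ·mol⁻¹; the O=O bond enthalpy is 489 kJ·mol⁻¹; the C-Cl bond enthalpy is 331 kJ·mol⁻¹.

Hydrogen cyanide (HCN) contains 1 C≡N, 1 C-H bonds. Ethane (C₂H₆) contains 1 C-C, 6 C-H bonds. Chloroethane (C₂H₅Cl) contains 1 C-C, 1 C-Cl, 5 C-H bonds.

Reaction 1, by 1110 kJ

Reaction 1:
  Bonds broken (reactants):
    C-H: 8 × 421 = 3368
    N-H: 6 × 385 = 2310
    O=O: 3 × 489 = 1467
    Σ(broken) = 7145 kJ
  Bonds formed (products):
    C≡N: 2 × 911 = 1822
    C-H: 2 × 421 = 842
    O-H: 12 × 473 = 5676
    Σ(formed) = 8340 kJ
  ΔH_1 = 7145 − 8340 = −1195 kJ
Reaction 2:
  Bonds broken (reactants):
    C-C: 1 × 340 = 340
    C-H: 6 × 421 = 2526
    Cl-Cl: 1 × 246 = 246
    Σ(broken) = 3112 kJ
  Bonds formed (products):
    C-C: 1 × 340 = 340
    C-Cl: 1 × 331 = 331
    C-H: 5 × 421 = 2105
    H-Cl: 1 × 421 = 421
    Σ(formed) = 3197 kJ
  ΔH_2 = 3112 − 3197 = −85 kJ
ΔH_1 − ΔH_2 = −1110 kJ, so reaction 1 has the more negative ΔH; |ΔH_1 − ΔH_2| = 1110 kJ.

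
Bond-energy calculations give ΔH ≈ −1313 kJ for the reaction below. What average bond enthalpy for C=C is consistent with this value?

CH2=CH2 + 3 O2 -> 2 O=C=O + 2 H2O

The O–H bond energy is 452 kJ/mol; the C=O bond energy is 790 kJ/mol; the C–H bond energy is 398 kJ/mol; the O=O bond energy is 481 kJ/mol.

D(C=C) ≈ 620 kJ/mol

Let D be the C=C bond energy.
Σ(broken) = 4×398 + 1×D + 3×481 = 3035 + D
Σ(formed) = 4×790 + 4×452 = 4968
ΔH = Σ(broken) − Σ(formed) = (3035 + D) − (4968) = −1933 + D
Setting this equal to −1313 kJ gives D = 620 kJ/mol.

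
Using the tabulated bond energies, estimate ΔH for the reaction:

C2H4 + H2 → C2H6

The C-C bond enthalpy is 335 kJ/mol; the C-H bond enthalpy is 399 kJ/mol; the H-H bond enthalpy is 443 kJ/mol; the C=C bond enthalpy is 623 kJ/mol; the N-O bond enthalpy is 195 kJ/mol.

ΔH ≈ −67 kJ

Bonds broken (reactants):
  C-H: 4 × 399 = 1596
  C=C: 1 × 623 = 623
  H-H: 1 × 443 = 443
  Σ(broken) = 2662 kJ
Bonds formed (products):
  C-C: 1 × 335 = 335
  C-H: 6 × 399 = 2394
  Σ(formed) = 2729 kJ
ΔH = Σ(broken) − Σ(formed) = 2662 − 2729 = −67 kJ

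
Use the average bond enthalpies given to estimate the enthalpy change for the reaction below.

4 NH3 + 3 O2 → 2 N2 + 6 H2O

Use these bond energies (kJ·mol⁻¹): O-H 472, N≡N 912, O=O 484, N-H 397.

ΔH ≈ −1272 kJ

Bonds broken (reactants):
  N-H: 12 × 397 = 4764
  O=O: 3 × 484 = 1452
  Σ(broken) = 6216 kJ
Bonds formed (products):
  N≡N: 2 × 912 = 1824
  O-H: 12 × 472 = 5664
  Σ(formed) = 7488 kJ
ΔH = Σ(broken) − Σ(formed) = 6216 − 7488 = −1272 kJ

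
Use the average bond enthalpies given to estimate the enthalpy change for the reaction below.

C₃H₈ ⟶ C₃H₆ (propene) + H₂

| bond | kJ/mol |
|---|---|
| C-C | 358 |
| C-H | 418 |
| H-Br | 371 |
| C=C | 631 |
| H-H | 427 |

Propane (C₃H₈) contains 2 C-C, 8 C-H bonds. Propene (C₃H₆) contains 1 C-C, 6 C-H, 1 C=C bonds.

Bonds broken (reactants):
  C-C: 2 × 358 = 716
  C-H: 8 × 418 = 3344
  Σ(broken) = 4060 kJ
Bonds formed (products):
  C-C: 1 × 358 = 358
  C-H: 6 × 418 = 2508
  C=C: 1 × 631 = 631
  H-H: 1 × 427 = 427
  Σ(formed) = 3924 kJ
ΔH = Σ(broken) − Σ(formed) = 4060 − 3924 = +136 kJ

ΔH ≈ +136 kJ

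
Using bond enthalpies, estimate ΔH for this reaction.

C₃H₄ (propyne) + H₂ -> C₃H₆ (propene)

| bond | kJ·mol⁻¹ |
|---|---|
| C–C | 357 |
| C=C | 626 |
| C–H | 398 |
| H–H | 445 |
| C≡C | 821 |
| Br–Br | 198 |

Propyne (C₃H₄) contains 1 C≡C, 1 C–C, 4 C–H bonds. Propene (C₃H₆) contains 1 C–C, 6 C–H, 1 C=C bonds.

ΔH ≈ −156 kJ

Bonds broken (reactants):
  C≡C: 1 × 821 = 821
  C–C: 1 × 357 = 357
  C–H: 4 × 398 = 1592
  H–H: 1 × 445 = 445
  Σ(broken) = 3215 kJ
Bonds formed (products):
  C–C: 1 × 357 = 357
  C–H: 6 × 398 = 2388
  C=C: 1 × 626 = 626
  Σ(formed) = 3371 kJ
ΔH = Σ(broken) − Σ(formed) = 3215 − 3371 = −156 kJ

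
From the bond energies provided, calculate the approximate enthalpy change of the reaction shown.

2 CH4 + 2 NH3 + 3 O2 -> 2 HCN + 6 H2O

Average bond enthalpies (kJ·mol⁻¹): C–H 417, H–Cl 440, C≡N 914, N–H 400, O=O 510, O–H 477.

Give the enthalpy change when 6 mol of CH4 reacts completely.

ΔH = −3360 kJ

Bonds broken (reactants):
  C–H: 8 × 417 = 3336
  N–H: 6 × 400 = 2400
  O=O: 3 × 510 = 1530
  Σ(broken) = 7266 kJ
Bonds formed (products):
  C≡N: 2 × 914 = 1828
  C–H: 2 × 417 = 834
  O–H: 12 × 477 = 5724
  Σ(formed) = 8386 kJ
ΔH = Σ(broken) − Σ(formed) = 7266 − 8386 = −1120 kJ
For 3× the reaction as written: 3 × (−1120) = −3360 kJ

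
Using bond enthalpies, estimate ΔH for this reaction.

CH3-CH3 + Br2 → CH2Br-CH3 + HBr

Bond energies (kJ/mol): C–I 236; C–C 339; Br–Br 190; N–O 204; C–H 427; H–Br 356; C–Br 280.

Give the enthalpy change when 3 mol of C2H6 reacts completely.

Bonds broken (reactants):
  Br–Br: 1 × 190 = 190
  C–C: 1 × 339 = 339
  C–H: 6 × 427 = 2562
  Σ(broken) = 3091 kJ
Bonds formed (products):
  C–Br: 1 × 280 = 280
  C–C: 1 × 339 = 339
  C–H: 5 × 427 = 2135
  H–Br: 1 × 356 = 356
  Σ(formed) = 3110 kJ
ΔH = Σ(broken) − Σ(formed) = 3091 − 3110 = −19 kJ
For 3× the reaction as written: 3 × (−19) = −57 kJ

ΔH = −57 kJ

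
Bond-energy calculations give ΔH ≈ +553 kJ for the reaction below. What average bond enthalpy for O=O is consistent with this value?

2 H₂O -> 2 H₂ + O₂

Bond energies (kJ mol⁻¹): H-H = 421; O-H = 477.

Let D be the O=O bond energy.
Σ(broken) = 4×477 = 1908
Σ(formed) = 2×421 + 1×D = 842 + D
ΔH = Σ(broken) − Σ(formed) = (1908) − (842 + D) = +1066 − D
Setting this equal to +553 kJ gives D = 513 kJ/mol.

D(O=O) ≈ 513 kJ/mol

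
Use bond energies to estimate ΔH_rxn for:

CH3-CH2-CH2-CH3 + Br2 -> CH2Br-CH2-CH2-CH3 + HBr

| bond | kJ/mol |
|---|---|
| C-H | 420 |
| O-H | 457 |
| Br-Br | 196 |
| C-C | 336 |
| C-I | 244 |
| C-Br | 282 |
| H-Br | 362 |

Bonds broken (reactants):
  Br-Br: 1 × 196 = 196
  C-C: 3 × 336 = 1008
  C-H: 10 × 420 = 4200
  Σ(broken) = 5404 kJ
Bonds formed (products):
  C-Br: 1 × 282 = 282
  C-C: 3 × 336 = 1008
  C-H: 9 × 420 = 3780
  H-Br: 1 × 362 = 362
  Σ(formed) = 5432 kJ
ΔH = Σ(broken) − Σ(formed) = 5404 − 5432 = −28 kJ

ΔH ≈ −28 kJ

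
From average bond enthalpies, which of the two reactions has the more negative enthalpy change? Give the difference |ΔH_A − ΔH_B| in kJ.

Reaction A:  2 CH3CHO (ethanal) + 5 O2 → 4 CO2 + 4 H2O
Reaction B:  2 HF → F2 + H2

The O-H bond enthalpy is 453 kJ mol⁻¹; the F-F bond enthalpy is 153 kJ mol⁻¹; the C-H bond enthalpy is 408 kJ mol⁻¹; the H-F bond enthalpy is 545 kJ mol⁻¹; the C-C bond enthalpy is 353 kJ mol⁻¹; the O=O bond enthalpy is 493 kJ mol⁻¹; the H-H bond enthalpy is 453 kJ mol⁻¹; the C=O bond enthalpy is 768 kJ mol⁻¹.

Reaction A, by 2281 kJ

Reaction A:
  Bonds broken (reactants):
    C-C: 2 × 353 = 706
    C-H: 8 × 408 = 3264
    C=O: 2 × 768 = 1536
    O=O: 5 × 493 = 2465
    Σ(broken) = 7971 kJ
  Bonds formed (products):
    C=O: 8 × 768 = 6144
    O-H: 8 × 453 = 3624
    Σ(formed) = 9768 kJ
  ΔH_A = 7971 − 9768 = −1797 kJ
Reaction B:
  Bonds broken (reactants):
    H-F: 2 × 545 = 1090
    Σ(broken) = 1090 kJ
  Bonds formed (products):
    F-F: 1 × 153 = 153
    H-H: 1 × 453 = 453
    Σ(formed) = 606 kJ
  ΔH_B = 1090 − 606 = +484 kJ
ΔH_A − ΔH_B = −2281 kJ, so reaction A has the more negative ΔH; |ΔH_A − ΔH_B| = 2281 kJ.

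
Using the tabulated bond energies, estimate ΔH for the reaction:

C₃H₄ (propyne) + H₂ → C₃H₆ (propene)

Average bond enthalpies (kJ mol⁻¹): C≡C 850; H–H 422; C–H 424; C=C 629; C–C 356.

ΔH ≈ −205 kJ

Bonds broken (reactants):
  C≡C: 1 × 850 = 850
  C–C: 1 × 356 = 356
  C–H: 4 × 424 = 1696
  H–H: 1 × 422 = 422
  Σ(broken) = 3324 kJ
Bonds formed (products):
  C–C: 1 × 356 = 356
  C–H: 6 × 424 = 2544
  C=C: 1 × 629 = 629
  Σ(formed) = 3529 kJ
ΔH = Σ(broken) − Σ(formed) = 3324 − 3529 = −205 kJ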